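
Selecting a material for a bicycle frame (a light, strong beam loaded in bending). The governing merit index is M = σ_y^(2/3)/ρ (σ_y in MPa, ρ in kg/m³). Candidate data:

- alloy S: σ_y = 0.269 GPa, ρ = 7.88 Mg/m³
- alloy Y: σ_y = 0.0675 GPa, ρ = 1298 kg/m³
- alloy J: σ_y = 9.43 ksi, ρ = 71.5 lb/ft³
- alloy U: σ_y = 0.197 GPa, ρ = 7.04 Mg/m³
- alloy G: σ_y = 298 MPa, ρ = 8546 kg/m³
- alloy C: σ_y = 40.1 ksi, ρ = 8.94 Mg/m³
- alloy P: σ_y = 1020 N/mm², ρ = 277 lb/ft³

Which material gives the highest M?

In SI units:
  alloy S: σ_y = 269.0 MPa, ρ = 7880 kg/m³
  alloy Y: σ_y = 67.50 MPa, ρ = 1298 kg/m³
  alloy J: σ_y = 65.02 MPa, ρ = 1145 kg/m³
  alloy U: σ_y = 197.0 MPa, ρ = 7040 kg/m³
  alloy G: σ_y = 298.0 MPa, ρ = 8546 kg/m³
  alloy C: σ_y = 276.5 MPa, ρ = 8940 kg/m³
  alloy P: σ_y = 1020 MPa, ρ = 4437 kg/m³
  alloy P: M = 22.8×10⁻³
  alloy J: M = 14.1×10⁻³
  alloy Y: M = 12.8×10⁻³
  alloy S: M = 5.29×10⁻³
  alloy G: M = 5.22×10⁻³
  alloy U: M = 4.81×10⁻³
  alloy C: M = 4.75×10⁻³
The maximum is for alloy P.

alloy P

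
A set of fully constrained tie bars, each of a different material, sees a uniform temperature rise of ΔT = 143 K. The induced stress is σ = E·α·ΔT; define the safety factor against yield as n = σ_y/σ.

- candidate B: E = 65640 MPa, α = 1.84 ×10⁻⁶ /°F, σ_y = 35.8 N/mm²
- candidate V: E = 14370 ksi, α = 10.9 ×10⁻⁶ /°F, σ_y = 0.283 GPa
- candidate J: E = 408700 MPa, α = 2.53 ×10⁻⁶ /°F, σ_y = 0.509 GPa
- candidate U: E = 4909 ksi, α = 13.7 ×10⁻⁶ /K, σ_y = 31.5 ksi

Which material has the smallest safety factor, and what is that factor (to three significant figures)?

In consistent units (E in GPa, α in ×10⁻⁶/K, σ_y in MPa):
  candidate B: E = 65.64, α = 3.31, σ_y = 35.80 → σ = 31.1 MPa, n = 1.15
  candidate V: E = 99.08, α = 19.6, σ_y = 283.0 → σ = 278 MPa, n = 1.02
  candidate J: E = 408.7, α = 4.55, σ_y = 509.0 → σ = 266 MPa, n = 1.91
  candidate U: E = 33.85, α = 13.7, σ_y = 217.2 → σ = 66.3 MPa, n = 3.28
The minimum is candidate V at n = 1.02.

candidate V, n = 1.02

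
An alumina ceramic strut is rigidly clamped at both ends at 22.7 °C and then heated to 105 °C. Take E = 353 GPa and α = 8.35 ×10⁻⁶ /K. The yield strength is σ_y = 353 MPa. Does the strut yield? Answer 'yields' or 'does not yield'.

does not yield

ΔT = 82.30 K. Constrained thermal stress σ = E·α·ΔT = 353.0×10³ MPa × 8.35×10⁻⁶ × 82.30 = 243 MPa (compressive).
Compare to σ_y = 353 MPa: σ < σ_y, so it does not yield.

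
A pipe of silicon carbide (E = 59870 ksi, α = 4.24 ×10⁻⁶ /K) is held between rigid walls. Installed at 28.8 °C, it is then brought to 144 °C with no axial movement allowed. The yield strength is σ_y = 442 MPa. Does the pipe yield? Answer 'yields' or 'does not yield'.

does not yield

E = 59870 ksi = 412.8 GPa.
ΔT = 115.2 K. Constrained thermal stress σ = E·α·ΔT = 412.8×10³ MPa × 4.24×10⁻⁶ × 115.2 = 202 MPa (compressive).
Compare to σ_y = 442 MPa: σ < σ_y, so it does not yield.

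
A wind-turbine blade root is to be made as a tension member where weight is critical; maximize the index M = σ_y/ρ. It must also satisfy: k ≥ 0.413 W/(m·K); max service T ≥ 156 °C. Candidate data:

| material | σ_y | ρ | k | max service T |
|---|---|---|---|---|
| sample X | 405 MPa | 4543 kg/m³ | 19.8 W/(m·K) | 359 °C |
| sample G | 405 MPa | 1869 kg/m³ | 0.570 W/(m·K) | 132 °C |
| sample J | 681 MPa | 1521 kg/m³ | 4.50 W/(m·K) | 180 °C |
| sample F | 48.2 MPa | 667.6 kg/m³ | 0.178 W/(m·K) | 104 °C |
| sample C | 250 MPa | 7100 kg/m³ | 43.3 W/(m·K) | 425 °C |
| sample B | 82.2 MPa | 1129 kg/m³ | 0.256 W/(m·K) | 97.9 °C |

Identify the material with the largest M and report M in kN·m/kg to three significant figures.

Screen on constraints: k ≥ 0.413 W/(m·K); max service T ≥ 156 °C. Survivors: sample X, sample J, sample C.
Per-candidate index values:
  sample J: M = 448 kN·m/kg
  sample X: M = 89.1 kN·m/kg
  sample C: M = 35.2 kN·m/kg
The maximum is for sample J.

sample J, M = 448 kN·m/kg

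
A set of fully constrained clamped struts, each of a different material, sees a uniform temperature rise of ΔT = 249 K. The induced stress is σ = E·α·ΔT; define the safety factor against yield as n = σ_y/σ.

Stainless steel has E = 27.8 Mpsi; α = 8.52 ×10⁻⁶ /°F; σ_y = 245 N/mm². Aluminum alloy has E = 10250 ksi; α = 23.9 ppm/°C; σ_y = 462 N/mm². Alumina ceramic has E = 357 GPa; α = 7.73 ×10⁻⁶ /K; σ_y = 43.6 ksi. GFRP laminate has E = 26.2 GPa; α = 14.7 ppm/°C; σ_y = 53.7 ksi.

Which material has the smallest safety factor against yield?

stainless steel

Per material, after unit conversion:
  stainless steel: E = 191.7, α = 15.3, σ_y = 245.0 → σ = 732 MPa, n = 0.335
  aluminum alloy: E = 70.67, α = 23.9, σ_y = 462.0 → σ = 421 MPa, n = 1.10
  alumina ceramic: E = 357.0, α = 7.73, σ_y = 300.6 → σ = 687 MPa, n = 0.437
  GFRP laminate: E = 26.20, α = 14.7, σ_y = 370.2 → σ = 95.9 MPa, n = 3.86
Stainless steel has the lowest safety factor, n = 0.335.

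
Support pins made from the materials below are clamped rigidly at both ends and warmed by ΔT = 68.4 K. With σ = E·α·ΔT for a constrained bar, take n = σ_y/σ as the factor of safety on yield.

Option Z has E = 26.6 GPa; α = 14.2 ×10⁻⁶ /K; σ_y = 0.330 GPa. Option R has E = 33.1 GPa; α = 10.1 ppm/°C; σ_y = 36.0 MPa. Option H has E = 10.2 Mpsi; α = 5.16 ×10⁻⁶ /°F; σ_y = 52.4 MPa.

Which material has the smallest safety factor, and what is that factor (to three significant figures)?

option H, n = 1.17

Converting E to GPa, α to ×10⁻⁶/K, σ_y to MPa, then σ and n for each:
  option Z: E = 26.60, α = 14.2, σ_y = 330.0 → σ = 25.8 MPa, n = 12.8
  option R: E = 33.10, α = 10.1, σ_y = 36.00 → σ = 22.9 MPa, n = 1.57
  option H: E = 70.33, α = 9.29, σ_y = 52.40 → σ = 44.7 MPa, n = 1.17
Smallest n: option H with n = 1.17.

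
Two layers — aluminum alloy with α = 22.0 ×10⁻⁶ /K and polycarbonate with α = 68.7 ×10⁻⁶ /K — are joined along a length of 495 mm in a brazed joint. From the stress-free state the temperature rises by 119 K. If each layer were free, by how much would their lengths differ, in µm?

Δα = |22.0 − 68.7|×10⁻⁶/K = 46.7×10⁻⁶/K.
ΔL_mismatch = Δα·L·ΔT = 46.7×10⁻⁶ × 495.0 mm × 119.0 K = 2750 µm.

2750 µm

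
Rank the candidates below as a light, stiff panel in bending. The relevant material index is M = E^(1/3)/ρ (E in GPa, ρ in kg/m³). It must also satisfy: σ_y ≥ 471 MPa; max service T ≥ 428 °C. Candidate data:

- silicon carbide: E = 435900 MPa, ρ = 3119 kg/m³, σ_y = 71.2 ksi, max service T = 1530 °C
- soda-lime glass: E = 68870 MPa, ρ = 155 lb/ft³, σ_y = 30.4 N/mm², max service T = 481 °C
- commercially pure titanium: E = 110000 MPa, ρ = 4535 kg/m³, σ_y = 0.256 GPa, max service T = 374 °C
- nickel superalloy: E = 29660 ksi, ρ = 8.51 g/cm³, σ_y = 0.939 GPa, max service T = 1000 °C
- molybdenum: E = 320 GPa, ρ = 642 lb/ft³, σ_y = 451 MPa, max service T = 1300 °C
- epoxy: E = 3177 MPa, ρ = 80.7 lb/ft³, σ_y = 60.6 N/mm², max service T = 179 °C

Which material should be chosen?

Screen on constraints: σ_y ≥ 471 MPa; max service T ≥ 428 °C. Survivors: silicon carbide, nickel superalloy.
After converting to SI:
  silicon carbide: E = 435.9 GPa, ρ = 3119 kg/m³
  nickel superalloy: E = 204.5 GPa, ρ = 8510 kg/m³
  silicon carbide: M = 2.43×10⁻³
  nickel superalloy: M = 0.692×10⁻³
Silicon carbide has the largest M.

silicon carbide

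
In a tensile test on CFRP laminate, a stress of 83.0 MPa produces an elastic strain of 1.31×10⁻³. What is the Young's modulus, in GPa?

63.4 GPa

E = σ/ε = 83.0 MPa / 1.31×10⁻³ = 63360 MPa = 63.4 GPa.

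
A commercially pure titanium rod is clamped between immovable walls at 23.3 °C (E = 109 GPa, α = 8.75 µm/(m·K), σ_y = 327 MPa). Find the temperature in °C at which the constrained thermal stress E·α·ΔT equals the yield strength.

366 °C

E·α·ΔT = 327.0 MPa ⇒ ΔT = 327.0 / (109.0×10³ × 8.75×10⁻⁶) = 342.9 K.
T = 23.3 + 342.9 = 366.2 °C.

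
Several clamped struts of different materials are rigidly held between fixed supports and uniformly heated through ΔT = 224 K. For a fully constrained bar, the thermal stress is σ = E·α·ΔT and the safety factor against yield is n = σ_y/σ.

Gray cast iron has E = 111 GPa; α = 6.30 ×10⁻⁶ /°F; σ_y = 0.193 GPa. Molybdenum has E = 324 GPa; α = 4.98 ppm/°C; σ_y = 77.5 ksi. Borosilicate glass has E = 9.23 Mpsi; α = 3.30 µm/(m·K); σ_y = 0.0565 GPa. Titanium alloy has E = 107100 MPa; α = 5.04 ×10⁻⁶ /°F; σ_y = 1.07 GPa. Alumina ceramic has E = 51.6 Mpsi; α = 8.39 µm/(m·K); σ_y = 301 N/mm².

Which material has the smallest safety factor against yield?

alumina ceramic

Converting E to GPa, α to ×10⁻⁶/K, σ_y to MPa, then σ and n for each:
  gray cast iron: E = 111.0, α = 11.3, σ_y = 193.0 → σ = 282 MPa, n = 0.684
  molybdenum: E = 324.0, α = 4.98, σ_y = 534.3 → σ = 361 MPa, n = 1.48
  borosilicate glass: E = 63.64, α = 3.30, σ_y = 56.50 → σ = 47.0 MPa, n = 1.20
  titanium alloy: E = 107.1, α = 9.07, σ_y = 1070 → σ = 218 MPa, n = 4.92
  alumina ceramic: E = 355.8, α = 8.39, σ_y = 301.0 → σ = 669 MPa, n = 0.450
Smallest n: alumina ceramic with n = 0.450.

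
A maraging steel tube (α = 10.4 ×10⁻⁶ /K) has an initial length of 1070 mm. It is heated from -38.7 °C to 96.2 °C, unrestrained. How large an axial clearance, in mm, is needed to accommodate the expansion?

ΔT = 96.2 − (-38.7) = 134.9 K.
ΔL = α·L₀·ΔT = 10.4×10⁻⁶ × 1070 mm × 134.9 K = 1.50 mm.

1.50 mm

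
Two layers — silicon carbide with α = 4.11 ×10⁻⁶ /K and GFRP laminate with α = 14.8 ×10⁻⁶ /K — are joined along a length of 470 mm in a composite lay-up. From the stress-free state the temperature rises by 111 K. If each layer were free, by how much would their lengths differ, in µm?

Δα = |4.11 − 14.8|×10⁻⁶/K = 10.7×10⁻⁶/K.
ΔL_mismatch = Δα·L·ΔT = 10.7×10⁻⁶ × 470.0 mm × 111.0 K = 558 µm.

558 µm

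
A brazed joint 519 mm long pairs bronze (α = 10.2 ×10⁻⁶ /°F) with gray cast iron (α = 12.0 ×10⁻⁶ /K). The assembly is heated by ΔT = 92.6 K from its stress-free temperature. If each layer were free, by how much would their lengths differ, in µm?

bronze: α = 10.2×10⁻⁶/°F × 9/5 = 18.4×10⁻⁶/K.
Δα = |18.4 − 12.0|×10⁻⁶/K = 6.36×10⁻⁶/K.
ΔL_mismatch = Δα·L·ΔT = 6.36×10⁻⁶ × 519.0 mm × 92.6 K = 306 µm.

306 µm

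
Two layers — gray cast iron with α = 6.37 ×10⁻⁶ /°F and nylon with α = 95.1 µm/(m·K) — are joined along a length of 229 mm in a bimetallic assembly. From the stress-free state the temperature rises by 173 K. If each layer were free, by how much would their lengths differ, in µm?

3310 µm

gray cast iron: α = 6.37×10⁻⁶/°F × 9/5 = 11.5×10⁻⁶/K.
Δα = |11.5 − 95.1|×10⁻⁶/K = 83.6×10⁻⁶/K.
ΔL_mismatch = Δα·L·ΔT = 83.6×10⁻⁶ × 229.0 mm × 173.0 K = 3310 µm.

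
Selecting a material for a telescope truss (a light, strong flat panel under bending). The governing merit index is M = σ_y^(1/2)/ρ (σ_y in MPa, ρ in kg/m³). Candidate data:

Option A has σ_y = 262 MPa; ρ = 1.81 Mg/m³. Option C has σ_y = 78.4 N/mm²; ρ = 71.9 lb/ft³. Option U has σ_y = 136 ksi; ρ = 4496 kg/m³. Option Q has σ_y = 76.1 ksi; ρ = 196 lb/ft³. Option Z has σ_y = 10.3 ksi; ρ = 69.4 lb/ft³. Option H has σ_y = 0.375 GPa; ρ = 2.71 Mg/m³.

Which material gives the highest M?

option A

In SI units:
  option A: σ_y = 262.0 MPa, ρ = 1810 kg/m³
  option C: σ_y = 78.40 MPa, ρ = 1152 kg/m³
  option U: σ_y = 937.7 MPa, ρ = 4496 kg/m³
  option Q: σ_y = 524.7 MPa, ρ = 3140 kg/m³
  option Z: σ_y = 71.02 MPa, ρ = 1112 kg/m³
  option H: σ_y = 375.0 MPa, ρ = 2710 kg/m³
  option A: M = 8.94×10⁻³
  option C: M = 7.69×10⁻³
  option Z: M = 7.58×10⁻³
  option Q: M = 7.30×10⁻³
  option H: M = 7.15×10⁻³
  option U: M = 6.81×10⁻³
Option A has the largest M.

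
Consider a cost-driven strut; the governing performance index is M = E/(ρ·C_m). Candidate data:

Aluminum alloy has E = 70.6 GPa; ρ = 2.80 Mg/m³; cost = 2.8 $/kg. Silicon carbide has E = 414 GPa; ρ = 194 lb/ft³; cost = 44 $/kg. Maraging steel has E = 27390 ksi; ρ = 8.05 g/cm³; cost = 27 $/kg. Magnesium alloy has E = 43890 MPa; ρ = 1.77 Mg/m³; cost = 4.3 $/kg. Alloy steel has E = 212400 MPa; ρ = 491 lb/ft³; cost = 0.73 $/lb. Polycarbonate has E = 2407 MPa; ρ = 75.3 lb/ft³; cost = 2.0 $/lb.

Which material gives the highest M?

alloy steel

Convert each candidate to consistent units, then evaluate M:
  aluminum alloy: E = 70.60 GPa, ρ = 2800 kg/m³, cost = 2.800 $/kg
  silicon carbide: E = 414.0 GPa, ρ = 3108 kg/m³, cost = 44.00 $/kg
  maraging steel: E = 188.8 GPa, ρ = 8050 kg/m³, cost = 27.00 $/kg
  magnesium alloy: E = 43.89 GPa, ρ = 1770 kg/m³, cost = 4.300 $/kg
  alloy steel: E = 212.4 GPa, ρ = 7865 kg/m³, cost = 1.609 $/kg
  polycarbonate: E = 2.407 GPa, ρ = 1206 kg/m³, cost = 4.409 $/kg
  alloy steel: M = 16.8 MN·m per $
  aluminum alloy: M = 9.01 MN·m per $
  magnesium alloy: M = 5.77 MN·m per $
  silicon carbide: M = 3.03 MN·m per $
  maraging steel: M = 0.869 MN·m per $
  polycarbonate: M = 0.453 MN·m per $
Alloy steel ranks first.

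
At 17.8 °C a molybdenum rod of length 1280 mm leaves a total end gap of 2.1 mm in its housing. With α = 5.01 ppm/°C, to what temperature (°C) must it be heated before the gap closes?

345 °C

α·L₀·ΔT = 2.1 mm ⇒ ΔT = 2.1 / (5.01×10⁻⁶ × 1280.0) = 327.5 K.
T = 17.8 + 327.5 = 345.3 °C.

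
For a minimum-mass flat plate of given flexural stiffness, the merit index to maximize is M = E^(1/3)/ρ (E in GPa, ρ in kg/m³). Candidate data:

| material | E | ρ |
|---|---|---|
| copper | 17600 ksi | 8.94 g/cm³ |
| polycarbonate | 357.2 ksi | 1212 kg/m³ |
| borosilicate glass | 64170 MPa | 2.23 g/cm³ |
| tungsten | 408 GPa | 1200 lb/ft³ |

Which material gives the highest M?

borosilicate glass

Convert each candidate to consistent units, then evaluate M:
  copper: E = 121.3 GPa, ρ = 8940 kg/m³
  polycarbonate: E = 2.463 GPa, ρ = 1212 kg/m³
  borosilicate glass: E = 64.17 GPa, ρ = 2230 kg/m³
  tungsten: E = 408.0 GPa, ρ = 19220 kg/m³
  borosilicate glass: M = 1.80×10⁻³
  polycarbonate: M = 1.11×10⁻³
  copper: M = 0.554×10⁻³
  tungsten: M = 0.386×10⁻³
Highest index: borosilicate glass.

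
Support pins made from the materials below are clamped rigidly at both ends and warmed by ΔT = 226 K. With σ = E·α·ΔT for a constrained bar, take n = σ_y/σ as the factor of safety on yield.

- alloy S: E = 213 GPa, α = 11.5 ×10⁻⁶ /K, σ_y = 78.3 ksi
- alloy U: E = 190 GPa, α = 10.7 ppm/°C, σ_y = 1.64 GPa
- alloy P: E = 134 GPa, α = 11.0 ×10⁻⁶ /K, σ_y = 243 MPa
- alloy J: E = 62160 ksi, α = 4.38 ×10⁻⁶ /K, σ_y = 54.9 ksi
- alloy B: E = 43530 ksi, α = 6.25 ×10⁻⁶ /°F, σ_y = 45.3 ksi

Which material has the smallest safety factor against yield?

alloy B

Per material, after unit conversion:
  alloy S: E = 213.0, α = 11.5, σ_y = 539.9 → σ = 554 MPa, n = 0.975
  alloy U: E = 190.0, α = 10.7, σ_y = 1640 → σ = 459 MPa, n = 3.57
  alloy P: E = 134.0, α = 11.0, σ_y = 243.0 → σ = 333 MPa, n = 0.729
  alloy J: E = 428.6, α = 4.38, σ_y = 378.5 → σ = 424 MPa, n = 0.892
  alloy B: E = 300.1, α = 11.2, σ_y = 312.3 → σ = 763 MPa, n = 0.409
Smallest n: alloy B with n = 0.409.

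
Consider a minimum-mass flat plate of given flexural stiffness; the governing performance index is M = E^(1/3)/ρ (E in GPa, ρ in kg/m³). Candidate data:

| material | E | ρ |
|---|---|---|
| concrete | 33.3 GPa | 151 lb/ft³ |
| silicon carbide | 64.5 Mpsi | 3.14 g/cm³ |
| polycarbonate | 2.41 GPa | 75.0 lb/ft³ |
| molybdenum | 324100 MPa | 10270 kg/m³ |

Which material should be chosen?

silicon carbide

After converting to SI:
  concrete: E = 33.30 GPa, ρ = 2419 kg/m³
  silicon carbide: E = 444.7 GPa, ρ = 3140 kg/m³
  polycarbonate: E = 2.410 GPa, ρ = 1201 kg/m³
  molybdenum: E = 324.1 GPa, ρ = 10270 kg/m³
  silicon carbide: M = 2.43×10⁻³
  concrete: M = 1.33×10⁻³
  polycarbonate: M = 1.12×10⁻³
  molybdenum: M = 0.669×10⁻³
Silicon carbide ranks first.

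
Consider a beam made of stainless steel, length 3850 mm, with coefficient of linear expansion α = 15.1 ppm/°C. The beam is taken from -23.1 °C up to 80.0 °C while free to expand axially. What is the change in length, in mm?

5.99 mm

ΔT = 80.0 − (-23.1) = 103.1 K.
ΔL = α·L₀·ΔT = 15.1×10⁻⁶ × 3850 mm × 103.1 K = 5.99 mm.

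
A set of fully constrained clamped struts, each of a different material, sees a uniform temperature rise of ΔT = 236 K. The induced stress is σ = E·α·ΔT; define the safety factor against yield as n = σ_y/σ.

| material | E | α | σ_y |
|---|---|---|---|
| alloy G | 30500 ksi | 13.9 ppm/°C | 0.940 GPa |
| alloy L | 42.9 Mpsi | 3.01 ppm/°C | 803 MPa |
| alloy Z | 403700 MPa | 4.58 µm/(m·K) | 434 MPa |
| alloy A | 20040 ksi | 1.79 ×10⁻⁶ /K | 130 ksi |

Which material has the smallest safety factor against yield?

alloy Z

With everything in SI (GPa, ×10⁻⁶/K, MPa):
  alloy G: E = 210.3, α = 13.9, σ_y = 940.0 → σ = 690 MPa, n = 1.36
  alloy L: E = 295.8, α = 3.01, σ_y = 803.0 → σ = 210 MPa, n = 3.82
  alloy Z: E = 403.7, α = 4.58, σ_y = 434.0 → σ = 436 MPa, n = 0.995
  alloy A: E = 138.2, α = 1.79, σ_y = 896.3 → σ = 58.4 MPa, n = 15.4
The minimum is alloy Z at n = 0.995.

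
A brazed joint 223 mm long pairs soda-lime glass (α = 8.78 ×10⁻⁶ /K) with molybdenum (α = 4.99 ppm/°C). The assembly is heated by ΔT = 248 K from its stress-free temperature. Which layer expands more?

α(soda-lime glass) = 8.78×10⁻⁶/K vs α(molybdenum) = 4.99×10⁻⁶/K.
Higher α expands more for the same ΔT: soda-lime glass.

soda-lime glass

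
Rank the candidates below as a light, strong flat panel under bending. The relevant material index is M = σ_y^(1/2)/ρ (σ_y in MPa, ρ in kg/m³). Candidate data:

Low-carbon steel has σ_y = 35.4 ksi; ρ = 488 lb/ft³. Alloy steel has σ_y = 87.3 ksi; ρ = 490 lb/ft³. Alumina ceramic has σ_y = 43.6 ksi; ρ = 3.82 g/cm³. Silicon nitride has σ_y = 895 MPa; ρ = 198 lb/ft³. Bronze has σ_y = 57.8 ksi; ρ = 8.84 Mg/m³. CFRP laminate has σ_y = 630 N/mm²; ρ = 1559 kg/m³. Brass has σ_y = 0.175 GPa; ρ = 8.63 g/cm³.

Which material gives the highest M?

After converting to SI:
  low-carbon steel: σ_y = 244.1 MPa, ρ = 7817 kg/m³
  alloy steel: σ_y = 601.9 MPa, ρ = 7849 kg/m³
  alumina ceramic: σ_y = 300.6 MPa, ρ = 3820 kg/m³
  silicon nitride: σ_y = 895.0 MPa, ρ = 3172 kg/m³
  bronze: σ_y = 398.5 MPa, ρ = 8840 kg/m³
  CFRP laminate: σ_y = 630.0 MPa, ρ = 1559 kg/m³
  brass: σ_y = 175.0 MPa, ρ = 8630 kg/m³
  CFRP laminate: M = 16.1×10⁻³
  silicon nitride: M = 9.43×10⁻³
  alumina ceramic: M = 4.54×10⁻³
  alloy steel: M = 3.13×10⁻³
  bronze: M = 2.26×10⁻³
  low-carbon steel: M = 2.00×10⁻³
  brass: M = 1.53×10⁻³
CFRP laminate ranks first.

CFRP laminate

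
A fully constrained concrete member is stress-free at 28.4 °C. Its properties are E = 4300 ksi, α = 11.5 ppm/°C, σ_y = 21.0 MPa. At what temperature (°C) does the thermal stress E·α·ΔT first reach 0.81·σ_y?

E = 4300 ksi = 29.65 GPa.
E·α·ΔT = 17.01 MPa ⇒ ΔT = 17.01 / (29.65×10³ × 11.5×10⁻⁶) = 49.89 K.
T = 28.4 + 49.89 = 78.29 °C.

78.3 °C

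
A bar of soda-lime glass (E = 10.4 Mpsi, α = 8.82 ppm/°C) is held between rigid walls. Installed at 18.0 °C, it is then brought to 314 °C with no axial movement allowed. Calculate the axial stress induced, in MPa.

E = 10.4 Mpsi = 71.71 GPa.
ΔT = 296.0 K. Constrained thermal stress σ = E·α·ΔT = 71.71×10³ MPa × 8.82×10⁻⁶ × 296.0 = 187 MPa (compressive).

187 MPa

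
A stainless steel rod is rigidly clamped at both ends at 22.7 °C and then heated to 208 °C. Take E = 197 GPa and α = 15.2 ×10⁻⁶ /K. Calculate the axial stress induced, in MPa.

555 MPa

ΔT = 185.3 K. Constrained thermal stress σ = E·α·ΔT = 197.0×10³ MPa × 15.2×10⁻⁶ × 185.3 = 555 MPa (compressive).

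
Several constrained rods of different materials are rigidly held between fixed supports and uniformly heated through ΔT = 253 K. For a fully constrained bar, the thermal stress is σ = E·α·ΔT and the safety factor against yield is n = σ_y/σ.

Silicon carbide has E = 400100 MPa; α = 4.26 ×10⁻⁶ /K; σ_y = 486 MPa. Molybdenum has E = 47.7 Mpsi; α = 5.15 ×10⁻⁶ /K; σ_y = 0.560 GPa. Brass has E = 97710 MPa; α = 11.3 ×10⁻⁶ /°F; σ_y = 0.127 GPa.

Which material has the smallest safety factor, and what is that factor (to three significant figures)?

brass, n = 0.253

In consistent units (E in GPa, α in ×10⁻⁶/K, σ_y in MPa):
  silicon carbide: E = 400.1, α = 4.26, σ_y = 486.0 → σ = 431 MPa, n = 1.13
  molybdenum: E = 328.9, α = 5.15, σ_y = 560.0 → σ = 429 MPa, n = 1.31
  brass: E = 97.71, α = 20.3, σ_y = 127.0 → σ = 503 MPa, n = 0.253
The minimum is brass at n = 0.253.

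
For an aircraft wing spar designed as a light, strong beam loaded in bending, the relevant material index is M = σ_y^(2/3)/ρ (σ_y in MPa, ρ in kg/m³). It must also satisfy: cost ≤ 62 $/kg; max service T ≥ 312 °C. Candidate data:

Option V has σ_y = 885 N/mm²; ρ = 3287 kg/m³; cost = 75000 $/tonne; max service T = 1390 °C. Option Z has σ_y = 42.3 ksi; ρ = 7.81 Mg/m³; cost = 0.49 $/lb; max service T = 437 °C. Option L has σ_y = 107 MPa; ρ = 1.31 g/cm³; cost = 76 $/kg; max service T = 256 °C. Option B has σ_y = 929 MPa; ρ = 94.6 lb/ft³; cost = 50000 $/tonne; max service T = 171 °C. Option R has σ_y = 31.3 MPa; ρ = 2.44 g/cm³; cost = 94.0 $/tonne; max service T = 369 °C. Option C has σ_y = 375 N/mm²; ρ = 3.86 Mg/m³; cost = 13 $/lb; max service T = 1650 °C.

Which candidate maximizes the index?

Screen on constraints: cost ≤ 62 $/kg; max service T ≥ 312 °C. Survivors: option Z, option R, option C.
In SI units:
  option Z: σ_y = 291.6 MPa, ρ = 7810 kg/m³
  option R: σ_y = 31.30 MPa, ρ = 2440 kg/m³
  option C: σ_y = 375.0 MPa, ρ = 3860 kg/m³
  option C: M = 13.5×10⁻³
  option Z: M = 5.63×10⁻³
  option R: M = 4.07×10⁻³
Highest index: option C.

option C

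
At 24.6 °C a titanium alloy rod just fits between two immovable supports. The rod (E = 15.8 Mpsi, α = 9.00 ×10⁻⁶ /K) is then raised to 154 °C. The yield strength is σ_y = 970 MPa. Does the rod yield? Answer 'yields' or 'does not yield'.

E = 15.8 Mpsi = 108.9 GPa.
ΔT = 129.4 K. Constrained thermal stress σ = E·α·ΔT = 108.9×10³ MPa × 9.00×10⁻⁶ × 129.4 = 127 MPa (compressive).
Compare to σ_y = 970 MPa: σ < σ_y, so it does not yield.

does not yield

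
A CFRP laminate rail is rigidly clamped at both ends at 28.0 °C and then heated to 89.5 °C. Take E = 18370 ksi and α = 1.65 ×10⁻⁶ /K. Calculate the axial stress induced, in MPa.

E = 18370 ksi = 126.7 GPa.
ΔT = 61.50 K. Constrained thermal stress σ = E·α·ΔT = 126.7×10³ MPa × 1.65×10⁻⁶ × 61.50 = 12.9 MPa (compressive).

12.9 MPa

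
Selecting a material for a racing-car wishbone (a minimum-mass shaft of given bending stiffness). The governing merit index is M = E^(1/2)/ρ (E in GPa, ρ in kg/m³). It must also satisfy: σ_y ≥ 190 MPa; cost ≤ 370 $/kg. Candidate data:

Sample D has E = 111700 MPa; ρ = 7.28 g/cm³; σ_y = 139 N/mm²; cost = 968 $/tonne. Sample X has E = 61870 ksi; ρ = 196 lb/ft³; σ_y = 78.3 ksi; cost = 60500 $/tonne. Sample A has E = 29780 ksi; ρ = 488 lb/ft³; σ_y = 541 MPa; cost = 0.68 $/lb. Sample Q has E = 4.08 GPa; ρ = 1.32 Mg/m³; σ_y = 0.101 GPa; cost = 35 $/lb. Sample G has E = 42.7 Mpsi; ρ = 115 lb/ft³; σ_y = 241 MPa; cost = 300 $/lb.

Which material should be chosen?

Screen on constraints: σ_y ≥ 190 MPa; cost ≤ 370 $/kg. Survivors: sample X, sample A.
Convert each candidate to consistent units, then evaluate M:
  sample X: E = 426.6 GPa, ρ = 3140 kg/m³
  sample A: E = 205.3 GPa, ρ = 7817 kg/m³
  sample X: M = 6.58×10⁻³
  sample A: M = 1.83×10⁻³
Sample X has the largest M.

sample X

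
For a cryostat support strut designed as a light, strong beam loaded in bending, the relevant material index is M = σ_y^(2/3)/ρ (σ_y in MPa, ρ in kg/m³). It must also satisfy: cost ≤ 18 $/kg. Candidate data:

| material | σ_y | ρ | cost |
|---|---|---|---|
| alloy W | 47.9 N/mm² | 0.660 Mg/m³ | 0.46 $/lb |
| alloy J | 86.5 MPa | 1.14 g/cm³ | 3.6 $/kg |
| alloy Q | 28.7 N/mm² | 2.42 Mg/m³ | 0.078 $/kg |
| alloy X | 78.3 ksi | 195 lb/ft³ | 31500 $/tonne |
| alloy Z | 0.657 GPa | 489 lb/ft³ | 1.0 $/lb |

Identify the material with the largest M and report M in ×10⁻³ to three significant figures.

Screen on constraints: cost ≤ 18 $/kg. Survivors: alloy W, alloy J, alloy Q, alloy Z.
Putting every candidate on a common basis:
  alloy W: σ_y = 47.90 MPa, ρ = 660.0 kg/m³
  alloy J: σ_y = 86.50 MPa, ρ = 1140 kg/m³
  alloy Q: σ_y = 28.70 MPa, ρ = 2420 kg/m³
  alloy Z: σ_y = 657.0 MPa, ρ = 7833 kg/m³
  alloy W: M = 20.0×10⁻³
  alloy J: M = 17.2×10⁻³
  alloy Z: M = 9.65×10⁻³
  alloy Q: M = 3.87×10⁻³
Alloy W has the largest M.

alloy W, M = 20.0×10⁻³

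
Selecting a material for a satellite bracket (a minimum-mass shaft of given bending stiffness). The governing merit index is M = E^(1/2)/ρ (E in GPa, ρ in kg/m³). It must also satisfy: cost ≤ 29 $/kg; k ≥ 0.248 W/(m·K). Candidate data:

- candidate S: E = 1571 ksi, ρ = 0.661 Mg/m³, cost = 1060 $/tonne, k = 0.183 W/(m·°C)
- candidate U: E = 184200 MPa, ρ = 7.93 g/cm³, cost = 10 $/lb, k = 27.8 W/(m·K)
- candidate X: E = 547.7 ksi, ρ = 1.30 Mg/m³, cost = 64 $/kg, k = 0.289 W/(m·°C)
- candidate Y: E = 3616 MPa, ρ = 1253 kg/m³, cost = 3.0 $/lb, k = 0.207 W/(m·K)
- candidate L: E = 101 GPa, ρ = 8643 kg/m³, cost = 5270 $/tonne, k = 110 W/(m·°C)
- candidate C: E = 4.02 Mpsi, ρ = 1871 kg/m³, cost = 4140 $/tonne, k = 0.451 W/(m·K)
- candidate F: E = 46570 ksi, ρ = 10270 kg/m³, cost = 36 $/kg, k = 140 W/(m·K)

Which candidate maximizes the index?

candidate C

Screen on constraints: cost ≤ 29 $/kg; k ≥ 0.248 W/(m·K). Survivors: candidate U, candidate L, candidate C.
After converting to SI:
  candidate U: E = 184.2 GPa, ρ = 7930 kg/m³
  candidate L: E = 101.0 GPa, ρ = 8643 kg/m³
  candidate C: E = 27.72 GPa, ρ = 1871 kg/m³
  candidate C: M = 2.81×10⁻³
  candidate U: M = 1.71×10⁻³
  candidate L: M = 1.16×10⁻³
The maximum is for candidate C.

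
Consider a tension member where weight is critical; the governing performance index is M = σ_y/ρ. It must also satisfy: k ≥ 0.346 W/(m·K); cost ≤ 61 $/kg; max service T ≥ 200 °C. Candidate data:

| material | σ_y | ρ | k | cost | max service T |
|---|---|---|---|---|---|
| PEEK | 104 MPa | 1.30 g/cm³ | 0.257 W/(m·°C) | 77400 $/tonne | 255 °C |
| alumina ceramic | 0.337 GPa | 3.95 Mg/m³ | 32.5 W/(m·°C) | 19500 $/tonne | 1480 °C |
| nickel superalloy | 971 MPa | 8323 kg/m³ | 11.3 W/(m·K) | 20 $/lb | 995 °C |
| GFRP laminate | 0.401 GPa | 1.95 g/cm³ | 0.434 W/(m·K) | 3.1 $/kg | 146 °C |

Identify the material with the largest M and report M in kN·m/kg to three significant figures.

Screen on constraints: k ≥ 0.346 W/(m·K); cost ≤ 61 $/kg; max service T ≥ 200 °C. Survivors: alumina ceramic, nickel superalloy.
Normalizing units and computing the index:
  alumina ceramic: σ_y = 337.0 MPa, ρ = 3950 kg/m³
  nickel superalloy: σ_y = 971.0 MPa, ρ = 8323 kg/m³
  nickel superalloy: M = 117 kN·m/kg
  alumina ceramic: M = 85.3 kN·m/kg
Nickel superalloy has the largest M.

nickel superalloy, M = 117 kN·m/kg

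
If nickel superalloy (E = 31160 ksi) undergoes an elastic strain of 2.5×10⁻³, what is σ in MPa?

E = 31160 ksi = 214.8 GPa.
σ = E·ε = 214800 MPa × 2.5×10⁻³ = 537 MPa.

537 MPa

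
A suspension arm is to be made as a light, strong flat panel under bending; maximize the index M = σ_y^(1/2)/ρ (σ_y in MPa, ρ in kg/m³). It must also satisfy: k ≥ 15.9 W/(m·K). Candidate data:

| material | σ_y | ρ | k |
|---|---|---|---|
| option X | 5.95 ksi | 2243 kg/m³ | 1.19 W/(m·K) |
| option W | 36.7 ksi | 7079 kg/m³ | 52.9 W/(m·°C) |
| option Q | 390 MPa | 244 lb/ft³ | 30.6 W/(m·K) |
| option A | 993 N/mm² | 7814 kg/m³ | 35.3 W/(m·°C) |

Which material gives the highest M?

Screen on constraints: k ≥ 15.9 W/(m·K). Survivors: option W, option Q, option A.
After converting to SI:
  option W: σ_y = 253.0 MPa, ρ = 7079 kg/m³
  option Q: σ_y = 390.0 MPa, ρ = 3909 kg/m³
  option A: σ_y = 993.0 MPa, ρ = 7814 kg/m³
  option Q: M = 5.05×10⁻³
  option A: M = 4.03×10⁻³
  option W: M = 2.25×10⁻³
Option Q ranks first.

option Q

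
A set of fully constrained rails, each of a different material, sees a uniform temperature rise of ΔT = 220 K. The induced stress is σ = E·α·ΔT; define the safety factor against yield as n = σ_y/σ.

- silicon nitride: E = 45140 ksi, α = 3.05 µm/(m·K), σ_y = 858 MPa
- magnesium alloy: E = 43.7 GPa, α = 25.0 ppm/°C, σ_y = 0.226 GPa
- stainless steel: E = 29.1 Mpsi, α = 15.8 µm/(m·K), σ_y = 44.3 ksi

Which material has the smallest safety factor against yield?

stainless steel

In consistent units (E in GPa, α in ×10⁻⁶/K, σ_y in MPa):
  silicon nitride: E = 311.2, α = 3.05, σ_y = 858.0 → σ = 209 MPa, n = 4.11
  magnesium alloy: E = 43.70, α = 25.0, σ_y = 226.0 → σ = 240 MPa, n = 0.940
  stainless steel: E = 200.6, α = 15.8, σ_y = 305.4 → σ = 697 MPa, n = 0.438
Smallest n: stainless steel with n = 0.438.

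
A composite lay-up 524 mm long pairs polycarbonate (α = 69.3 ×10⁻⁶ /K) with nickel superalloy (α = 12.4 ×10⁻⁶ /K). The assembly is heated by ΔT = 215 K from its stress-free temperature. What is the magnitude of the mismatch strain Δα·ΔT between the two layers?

0.0122

Δα = |69.3 − 12.4|×10⁻⁶/K = 56.9×10⁻⁶/K.
Mismatch strain = Δα·ΔT = 56.9×10⁻⁶ × 215.0 = 0.0122.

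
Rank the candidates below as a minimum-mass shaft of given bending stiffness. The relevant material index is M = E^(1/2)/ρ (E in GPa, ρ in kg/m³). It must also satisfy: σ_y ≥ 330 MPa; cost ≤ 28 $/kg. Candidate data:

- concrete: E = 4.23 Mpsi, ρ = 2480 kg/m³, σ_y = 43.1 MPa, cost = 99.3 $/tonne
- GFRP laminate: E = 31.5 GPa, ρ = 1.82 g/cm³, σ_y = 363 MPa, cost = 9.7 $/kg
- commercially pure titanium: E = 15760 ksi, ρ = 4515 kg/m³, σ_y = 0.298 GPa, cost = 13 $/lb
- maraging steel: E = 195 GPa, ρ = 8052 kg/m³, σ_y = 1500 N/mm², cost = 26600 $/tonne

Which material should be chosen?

Screen on constraints: σ_y ≥ 330 MPa; cost ≤ 28 $/kg. Survivors: GFRP laminate, maraging steel.
In SI units:
  GFRP laminate: E = 31.50 GPa, ρ = 1820 kg/m³
  maraging steel: E = 195.0 GPa, ρ = 8052 kg/m³
  GFRP laminate: M = 3.08×10⁻³
  maraging steel: M = 1.73×10⁻³
Highest index: GFRP laminate.

GFRP laminate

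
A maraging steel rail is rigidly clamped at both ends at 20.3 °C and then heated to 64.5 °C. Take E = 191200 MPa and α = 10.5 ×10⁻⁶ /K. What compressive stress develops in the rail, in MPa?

88.7 MPa

E = 191200 MPa = 191.2 GPa.
ΔT = 44.20 K. Constrained thermal stress σ = E·α·ΔT = 191.2×10³ MPa × 10.5×10⁻⁶ × 44.20 = 88.7 MPa (compressive).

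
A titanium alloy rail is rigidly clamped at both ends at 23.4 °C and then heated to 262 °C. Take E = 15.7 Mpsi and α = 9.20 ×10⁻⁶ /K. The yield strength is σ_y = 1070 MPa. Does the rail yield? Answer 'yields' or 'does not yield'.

does not yield

E = 15.7 Mpsi = 108.2 GPa.
ΔT = 238.6 K. Constrained thermal stress σ = E·α·ΔT = 108.2×10³ MPa × 9.20×10⁻⁶ × 238.6 = 238 MPa (compressive).
Compare to σ_y = 1070 MPa: σ < σ_y, so it does not yield.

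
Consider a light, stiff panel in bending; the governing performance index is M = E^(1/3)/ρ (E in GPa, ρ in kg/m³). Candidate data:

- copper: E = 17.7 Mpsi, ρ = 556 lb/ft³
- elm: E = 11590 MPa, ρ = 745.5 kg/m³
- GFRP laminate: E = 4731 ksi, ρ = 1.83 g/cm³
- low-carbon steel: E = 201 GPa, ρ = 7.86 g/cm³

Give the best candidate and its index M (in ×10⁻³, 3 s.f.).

Putting every candidate on a common basis:
  copper: E = 122.0 GPa, ρ = 8906 kg/m³
  elm: E = 11.59 GPa, ρ = 745.5 kg/m³
  GFRP laminate: E = 32.62 GPa, ρ = 1830 kg/m³
  low-carbon steel: E = 201.0 GPa, ρ = 7860 kg/m³
  elm: M = 3.04×10⁻³
  GFRP laminate: M = 1.75×10⁻³
  low-carbon steel: M = 0.745×10⁻³
  copper: M = 0.557×10⁻³
Elm has the largest M.

elm, M = 3.04×10⁻³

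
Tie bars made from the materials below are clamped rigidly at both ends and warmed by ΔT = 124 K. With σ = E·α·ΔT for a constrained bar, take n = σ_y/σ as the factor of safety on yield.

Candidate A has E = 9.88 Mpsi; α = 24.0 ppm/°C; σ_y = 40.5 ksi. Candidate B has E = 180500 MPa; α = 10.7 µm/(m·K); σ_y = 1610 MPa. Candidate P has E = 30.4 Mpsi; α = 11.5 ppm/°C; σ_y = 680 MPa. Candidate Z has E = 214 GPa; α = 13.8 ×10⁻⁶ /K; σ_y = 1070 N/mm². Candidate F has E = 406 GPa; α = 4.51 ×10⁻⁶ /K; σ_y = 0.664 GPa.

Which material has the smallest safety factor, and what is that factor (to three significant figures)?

Converting E to GPa, α to ×10⁻⁶/K, σ_y to MPa, then σ and n for each:
  candidate A: E = 68.12, α = 24.0, σ_y = 279.2 → σ = 203 MPa, n = 1.38
  candidate B: E = 180.5, α = 10.7, σ_y = 1610 → σ = 239 MPa, n = 6.72
  candidate P: E = 209.6, α = 11.5, σ_y = 680.0 → σ = 299 MPa, n = 2.28
  candidate Z: E = 214.0, α = 13.8, σ_y = 1070 → σ = 366 MPa, n = 2.92
  candidate F: E = 406.0, α = 4.51, σ_y = 664.0 → σ = 227 MPa, n = 2.92
The minimum is candidate A at n = 1.38.

candidate A, n = 1.38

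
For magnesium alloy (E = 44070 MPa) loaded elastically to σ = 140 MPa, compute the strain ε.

E = 44070 MPa = 44.07 GPa = 44070 MPa.
ε = σ/E = 140 / 44070 = 3.18×10⁻³.

3.18×10⁻³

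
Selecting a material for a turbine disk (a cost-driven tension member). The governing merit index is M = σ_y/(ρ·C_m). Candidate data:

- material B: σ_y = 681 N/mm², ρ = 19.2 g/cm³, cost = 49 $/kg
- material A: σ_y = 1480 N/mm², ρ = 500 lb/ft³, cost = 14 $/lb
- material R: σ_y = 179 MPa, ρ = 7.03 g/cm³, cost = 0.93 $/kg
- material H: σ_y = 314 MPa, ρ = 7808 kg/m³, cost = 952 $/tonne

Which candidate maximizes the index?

After converting to SI:
  material B: σ_y = 681.0 MPa, ρ = 19200 kg/m³, cost = 49.00 $/kg
  material A: σ_y = 1480 MPa, ρ = 8009 kg/m³, cost = 30.86 $/kg
  material R: σ_y = 179.0 MPa, ρ = 7030 kg/m³, cost = 0.9300 $/kg
  material H: σ_y = 314.0 MPa, ρ = 7808 kg/m³, cost = 0.9520 $/kg
  material H: M = 42.2 kN·m per $
  material R: M = 27.4 kN·m per $
  material A: M = 5.99 kN·m per $
  material B: M = 0.724 kN·m per $
The maximum is for material H.

material H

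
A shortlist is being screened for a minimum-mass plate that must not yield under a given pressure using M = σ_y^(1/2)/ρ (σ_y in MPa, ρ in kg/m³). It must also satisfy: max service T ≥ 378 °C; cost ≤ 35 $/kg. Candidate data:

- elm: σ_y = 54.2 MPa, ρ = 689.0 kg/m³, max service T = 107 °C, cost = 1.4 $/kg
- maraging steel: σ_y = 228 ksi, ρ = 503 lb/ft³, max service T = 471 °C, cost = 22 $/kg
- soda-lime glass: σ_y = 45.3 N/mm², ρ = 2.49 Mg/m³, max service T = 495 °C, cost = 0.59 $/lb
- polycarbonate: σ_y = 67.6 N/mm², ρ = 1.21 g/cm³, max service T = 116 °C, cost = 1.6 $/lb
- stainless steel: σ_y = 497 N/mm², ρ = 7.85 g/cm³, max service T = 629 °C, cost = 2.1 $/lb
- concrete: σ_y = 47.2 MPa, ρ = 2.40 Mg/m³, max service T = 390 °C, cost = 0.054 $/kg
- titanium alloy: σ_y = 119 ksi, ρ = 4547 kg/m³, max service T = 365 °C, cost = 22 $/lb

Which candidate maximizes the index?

Screen on constraints: max service T ≥ 378 °C; cost ≤ 35 $/kg. Survivors: maraging steel, soda-lime glass, stainless steel, concrete.
Normalizing units and computing the index:
  maraging steel: σ_y = 1572 MPa, ρ = 8057 kg/m³
  soda-lime glass: σ_y = 45.30 MPa, ρ = 2490 kg/m³
  stainless steel: σ_y = 497.0 MPa, ρ = 7850 kg/m³
  concrete: σ_y = 47.20 MPa, ρ = 2400 kg/m³
  maraging steel: M = 4.92×10⁻³
  concrete: M = 2.86×10⁻³
  stainless steel: M = 2.84×10⁻³
  soda-lime glass: M = 2.70×10⁻³
Maraging steel ranks first.

maraging steel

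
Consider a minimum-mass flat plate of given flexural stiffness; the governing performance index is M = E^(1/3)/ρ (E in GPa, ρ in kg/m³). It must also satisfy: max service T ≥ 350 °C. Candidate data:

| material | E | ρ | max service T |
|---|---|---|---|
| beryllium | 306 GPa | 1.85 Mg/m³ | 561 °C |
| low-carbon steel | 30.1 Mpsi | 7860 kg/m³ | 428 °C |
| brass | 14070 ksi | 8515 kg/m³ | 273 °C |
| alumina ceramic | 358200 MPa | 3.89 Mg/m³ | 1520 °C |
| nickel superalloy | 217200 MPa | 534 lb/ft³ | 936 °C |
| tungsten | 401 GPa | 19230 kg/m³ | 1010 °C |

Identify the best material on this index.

beryllium

Screen on constraints: max service T ≥ 350 °C. Survivors: beryllium, low-carbon steel, alumina ceramic, nickel superalloy, tungsten.
Convert each candidate to consistent units, then evaluate M:
  beryllium: E = 306.0 GPa, ρ = 1850 kg/m³
  low-carbon steel: E = 207.5 GPa, ρ = 7860 kg/m³
  alumina ceramic: E = 358.2 GPa, ρ = 3890 kg/m³
  nickel superalloy: E = 217.2 GPa, ρ = 8554 kg/m³
  tungsten: E = 401.0 GPa, ρ = 19230 kg/m³
  beryllium: M = 3.64×10⁻³
  alumina ceramic: M = 1.83×10⁻³
  low-carbon steel: M = 0.753×10⁻³
  nickel superalloy: M = 0.703×10⁻³
  tungsten: M = 0.383×10⁻³
Beryllium has the largest M.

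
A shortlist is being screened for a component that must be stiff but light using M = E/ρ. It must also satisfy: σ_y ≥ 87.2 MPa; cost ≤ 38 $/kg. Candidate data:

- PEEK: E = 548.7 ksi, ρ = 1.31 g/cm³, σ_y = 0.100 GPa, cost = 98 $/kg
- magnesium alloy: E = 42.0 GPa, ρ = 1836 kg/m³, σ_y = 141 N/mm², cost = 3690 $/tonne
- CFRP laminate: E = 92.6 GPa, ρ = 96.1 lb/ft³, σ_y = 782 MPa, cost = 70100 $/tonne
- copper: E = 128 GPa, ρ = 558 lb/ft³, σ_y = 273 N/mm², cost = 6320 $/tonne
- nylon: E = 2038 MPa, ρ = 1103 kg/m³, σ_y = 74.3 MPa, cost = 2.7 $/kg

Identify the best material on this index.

magnesium alloy

Screen on constraints: σ_y ≥ 87.2 MPa; cost ≤ 38 $/kg. Survivors: magnesium alloy, copper.
Putting every candidate on a common basis:
  magnesium alloy: E = 42.00 GPa, ρ = 1836 kg/m³
  copper: E = 128.0 GPa, ρ = 8938 kg/m³
  magnesium alloy: M = 22.9 MN·m/kg
  copper: M = 14.3 MN·m/kg
Magnesium alloy ranks first.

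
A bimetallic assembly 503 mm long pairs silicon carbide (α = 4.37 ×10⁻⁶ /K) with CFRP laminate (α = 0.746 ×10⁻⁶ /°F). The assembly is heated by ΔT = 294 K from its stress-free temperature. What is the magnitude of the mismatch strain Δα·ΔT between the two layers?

CFRP laminate: α = 0.746×10⁻⁶/°F × 9/5 = 1.34×10⁻⁶/K.
Δα = |4.37 − 1.34|×10⁻⁶/K = 3.03×10⁻⁶/K.
Mismatch strain = Δα·ΔT = 3.03×10⁻⁶ × 294.0 = 8.90×10⁻⁴.

8.90×10⁻⁴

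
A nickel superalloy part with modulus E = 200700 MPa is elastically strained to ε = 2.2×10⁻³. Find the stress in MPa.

E = 200700 MPa = 200.7 GPa.
σ = E·ε = 200700 MPa × 2.2×10⁻³ = 442 MPa.

442 MPa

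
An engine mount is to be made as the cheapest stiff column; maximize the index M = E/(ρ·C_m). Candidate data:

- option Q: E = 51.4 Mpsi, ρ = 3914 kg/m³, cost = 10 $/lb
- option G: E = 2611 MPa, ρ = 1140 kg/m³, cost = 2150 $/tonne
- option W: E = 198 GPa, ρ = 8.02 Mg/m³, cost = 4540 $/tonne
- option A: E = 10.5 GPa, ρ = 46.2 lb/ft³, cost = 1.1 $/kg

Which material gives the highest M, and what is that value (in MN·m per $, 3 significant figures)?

option A, M = 12.9 MN·m per $

In SI units:
  option Q: E = 354.4 GPa, ρ = 3914 kg/m³, cost = 22.05 $/kg
  option G: E = 2.611 GPa, ρ = 1140 kg/m³, cost = 2.150 $/kg
  option W: E = 198.0 GPa, ρ = 8020 kg/m³, cost = 4.540 $/kg
  option A: E = 10.50 GPa, ρ = 740.1 kg/m³, cost = 1.100 $/kg
  option A: M = 12.9 MN·m per $
  option W: M = 5.44 MN·m per $
  option Q: M = 4.11 MN·m per $
  option G: M = 1.07 MN·m per $
Option A has the largest M.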